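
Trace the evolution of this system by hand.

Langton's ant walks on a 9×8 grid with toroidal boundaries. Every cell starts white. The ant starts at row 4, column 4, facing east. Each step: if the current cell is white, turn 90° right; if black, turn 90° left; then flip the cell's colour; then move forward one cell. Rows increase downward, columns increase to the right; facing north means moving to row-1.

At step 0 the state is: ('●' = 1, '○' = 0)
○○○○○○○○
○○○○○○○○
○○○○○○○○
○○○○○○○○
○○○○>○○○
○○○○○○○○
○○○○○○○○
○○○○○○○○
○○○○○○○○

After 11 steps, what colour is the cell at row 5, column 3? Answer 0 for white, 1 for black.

1

0) ○○○○○○○○
○○○○○○○○
○○○○○○○○
○○○○○○○○
○○○○>○○○
○○○○○○○○
○○○○○○○○
○○○○○○○○
○○○○○○○○
1) ○○○○○○○○
○○○○○○○○
○○○○○○○○
○○○○○○○○
○○○○●○○○
○○○○v○○○
○○○○○○○○
○○○○○○○○
○○○○○○○○
2) ○○○○○○○○
○○○○○○○○
○○○○○○○○
○○○○○○○○
○○○○●○○○
○○○<●○○○
○○○○○○○○
○○○○○○○○
○○○○○○○○
3) ○○○○○○○○
○○○○○○○○
○○○○○○○○
○○○○○○○○
○○○^●○○○
○○○●●○○○
○○○○○○○○
○○○○○○○○
○○○○○○○○
4) ○○○○○○○○
○○○○○○○○
○○○○○○○○
○○○○○○○○
○○○●>○○○
○○○●●○○○
○○○○○○○○
○○○○○○○○
○○○○○○○○
5) ○○○○○○○○
○○○○○○○○
○○○○○○○○
○○○○^○○○
○○○●○○○○
○○○●●○○○
○○○○○○○○
○○○○○○○○
○○○○○○○○
6) ○○○○○○○○
○○○○○○○○
○○○○○○○○
○○○○●>○○
○○○●○○○○
○○○●●○○○
○○○○○○○○
○○○○○○○○
○○○○○○○○
7) ○○○○○○○○
○○○○○○○○
○○○○○○○○
○○○○●●○○
○○○●○v○○
○○○●●○○○
○○○○○○○○
○○○○○○○○
○○○○○○○○
8) ○○○○○○○○
○○○○○○○○
○○○○○○○○
○○○○●●○○
○○○●<●○○
○○○●●○○○
○○○○○○○○
○○○○○○○○
○○○○○○○○
9) ○○○○○○○○
○○○○○○○○
○○○○○○○○
○○○○^●○○
○○○●●●○○
○○○●●○○○
○○○○○○○○
○○○○○○○○
○○○○○○○○
10) ○○○○○○○○
○○○○○○○○
○○○○○○○○
○○○<○●○○
○○○●●●○○
○○○●●○○○
○○○○○○○○
○○○○○○○○
○○○○○○○○
11) ○○○○○○○○
○○○○○○○○
○○○^○○○○
○○○●○●○○
○○○●●●○○
○○○●●○○○
○○○○○○○○
○○○○○○○○
○○○○○○○○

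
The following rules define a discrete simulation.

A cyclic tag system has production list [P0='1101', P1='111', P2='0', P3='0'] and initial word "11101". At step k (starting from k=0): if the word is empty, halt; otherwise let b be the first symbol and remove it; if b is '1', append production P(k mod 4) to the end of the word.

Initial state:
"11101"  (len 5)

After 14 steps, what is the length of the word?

t=0: "11101"  (len 5)
t=1: "11011101"  (len 8)
t=2: "1011101111"  (len 10)
t=3: "0111011110"  (len 10)
t=4: "111011110"  (len 9)
t=5: "110111101101"  (len 12)
t=6: "10111101101111"  (len 14)
t=7: "01111011011110"  (len 14)
t=8: "1111011011110"  (len 13)
t=9: "1110110111101101"  (len 16)
t=10: "110110111101101111"  (len 18)
t=11: "101101111011011110"  (len 18)
t=12: "011011110110111100"  (len 18)
t=13: "11011110110111100"  (len 17)
t=14: "1011110110111100111"  (len 19)

19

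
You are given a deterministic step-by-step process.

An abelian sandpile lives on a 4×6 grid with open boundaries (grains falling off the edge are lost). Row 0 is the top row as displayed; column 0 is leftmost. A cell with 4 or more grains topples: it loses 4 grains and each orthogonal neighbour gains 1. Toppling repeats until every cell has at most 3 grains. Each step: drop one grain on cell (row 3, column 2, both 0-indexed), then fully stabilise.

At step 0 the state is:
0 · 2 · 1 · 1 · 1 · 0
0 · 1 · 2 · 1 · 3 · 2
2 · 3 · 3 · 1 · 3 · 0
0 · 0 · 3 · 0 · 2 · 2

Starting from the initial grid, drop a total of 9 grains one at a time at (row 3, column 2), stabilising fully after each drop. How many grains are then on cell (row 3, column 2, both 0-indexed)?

0) 0 · 2 · 1 · 1 · 1 · 0
0 · 1 · 2 · 1 · 3 · 2
2 · 3 · 3 · 1 · 3 · 0
0 · 0 · 3 · 0 · 2 · 2
1) 0 · 2 · 1 · 1 · 1 · 0
0 · 2 · 3 · 1 · 3 · 2
3 · 0 · 1 · 2 · 3 · 0
0 · 2 · 1 · 1 · 2 · 2
2) 0 · 2 · 1 · 1 · 1 · 0
0 · 2 · 3 · 1 · 3 · 2
3 · 0 · 1 · 2 · 3 · 0
0 · 2 · 2 · 1 · 2 · 2
3) 0 · 2 · 1 · 1 · 1 · 0
0 · 2 · 3 · 1 · 3 · 2
3 · 0 · 1 · 2 · 3 · 0
0 · 2 · 3 · 1 · 2 · 2
4) 0 · 2 · 1 · 1 · 1 · 0
0 · 2 · 3 · 1 · 3 · 2
3 · 0 · 2 · 2 · 3 · 0
0 · 3 · 0 · 2 · 2 · 2
5) 0 · 2 · 1 · 1 · 1 · 0
0 · 2 · 3 · 1 · 3 · 2
3 · 0 · 2 · 2 · 3 · 0
0 · 3 · 1 · 2 · 2 · 2
6) 0 · 2 · 1 · 1 · 1 · 0
0 · 2 · 3 · 1 · 3 · 2
3 · 0 · 2 · 2 · 3 · 0
0 · 3 · 2 · 2 · 2 · 2
7) 0 · 2 · 1 · 1 · 1 · 0
0 · 2 · 3 · 1 · 3 · 2
3 · 0 · 2 · 2 · 3 · 0
0 · 3 · 3 · 2 · 2 · 2
8) 0 · 2 · 1 · 1 · 1 · 0
0 · 2 · 3 · 1 · 3 · 2
3 · 1 · 3 · 2 · 3 · 0
1 · 0 · 1 · 3 · 2 · 2
9) 0 · 2 · 1 · 1 · 1 · 0
0 · 2 · 3 · 1 · 3 · 2
3 · 1 · 3 · 2 · 3 · 0
1 · 0 · 2 · 3 · 2 · 2

2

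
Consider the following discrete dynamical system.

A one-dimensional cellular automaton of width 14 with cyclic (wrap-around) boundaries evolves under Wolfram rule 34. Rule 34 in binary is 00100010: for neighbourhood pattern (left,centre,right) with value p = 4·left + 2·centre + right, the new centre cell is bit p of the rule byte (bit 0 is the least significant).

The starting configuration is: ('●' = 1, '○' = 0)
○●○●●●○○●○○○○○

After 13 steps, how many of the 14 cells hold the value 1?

step 0: ○●○●●●○○●○○○○○
step 1: ●○●○○○○●○○○○○○
step 2: ○●○○○○●○○○○○○●
step 3: ●○○○○●○○○○○○●○
step 4: ○○○○●○○○○○○●○●
step 5: ○○○●○○○○○○●○●○
step 6: ○○●○○○○○○●○●○○
step 7: ○●○○○○○○●○●○○○
step 8: ●○○○○○○●○●○○○○
step 9: ○○○○○○●○●○○○○●
step 10: ○○○○○●○●○○○○●○
step 11: ○○○○●○●○○○○●○○
step 12: ○○○●○●○○○○●○○○
step 13: ○○●○●○○○○●○○○○

3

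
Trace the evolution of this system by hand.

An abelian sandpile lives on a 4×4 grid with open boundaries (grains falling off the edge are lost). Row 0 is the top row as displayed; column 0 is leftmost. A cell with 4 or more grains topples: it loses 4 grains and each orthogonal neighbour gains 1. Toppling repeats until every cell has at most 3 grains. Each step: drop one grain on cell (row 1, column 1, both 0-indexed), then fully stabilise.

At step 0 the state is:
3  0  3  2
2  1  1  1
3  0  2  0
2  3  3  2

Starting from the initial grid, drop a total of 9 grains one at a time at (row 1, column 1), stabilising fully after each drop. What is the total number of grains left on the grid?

[0] 3  0  3  2
2  1  1  1
3  0  2  0
2  3  3  2
[1] 3  0  3  2
2  2  1  1
3  0  2  0
2  3  3  2
[2] 3  0  3  2
2  3  1  1
3  0  2  0
2  3  3  2
[3] 3  1  3  2
3  0  2  1
3  1  2  0
2  3  3  2
[4] 3  1  3  2
3  1  2  1
3  1  2  0
2  3  3  2
[5] 3  1  3  2
3  2  2  1
3  1  2  0
2  3  3  2
[6] 3  1  3  2
3  3  2  1
3  1  2  0
2  3  3  2
[7] 0  3  3  2
2  1  3  1
0  3  2  0
3  3  3  2
[8] 0  3  3  2
2  2  3  1
0  3  2  0
3  3  3  2
[9] 0  3  3  2
2  3  3  1
0  3  2  0
3  3  3  2

33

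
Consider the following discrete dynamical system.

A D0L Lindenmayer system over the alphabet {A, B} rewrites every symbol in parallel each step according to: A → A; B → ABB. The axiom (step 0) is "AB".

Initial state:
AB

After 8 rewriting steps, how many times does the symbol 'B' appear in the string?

256

[0] AB
[1] AABB
[2] AAABBABB
[3] AAAABBABBAABBABB
[4] AAAAABBABBAABBABBAAABBABBAABBABB
[5] AAAAAABBABBAABBABBAAABBABBAABBABBAAAABBABBAABBABBAAABBABBAABBABB
[6] AAAAAAABBABBAABBABBAAABBABBAABBABBAAAABBABBAABBABBAAABBABB…BBABBAABBABBAAABBABBAABBABBAAAABBABBAABBABBAAABBABBAABBABB  (len 128)
[7] AAAAAAAABBABBAABBABBAAABBABBAABBABBAAAABBABBAABBABBAAABBAB…BBABBAABBABBAAABBABBAABBABBAAAABBABBAABBABBAAABBABBAABBABB  (len 256)
[8] AAAAAAAAABBABBAABBABBAAABBABBAABBABBAAAABBABBAABBABBAAABBA…BBABBAABBABBAAABBABBAABBABBAAAABBABBAABBABBAAABBABBAABBABB  (len 512)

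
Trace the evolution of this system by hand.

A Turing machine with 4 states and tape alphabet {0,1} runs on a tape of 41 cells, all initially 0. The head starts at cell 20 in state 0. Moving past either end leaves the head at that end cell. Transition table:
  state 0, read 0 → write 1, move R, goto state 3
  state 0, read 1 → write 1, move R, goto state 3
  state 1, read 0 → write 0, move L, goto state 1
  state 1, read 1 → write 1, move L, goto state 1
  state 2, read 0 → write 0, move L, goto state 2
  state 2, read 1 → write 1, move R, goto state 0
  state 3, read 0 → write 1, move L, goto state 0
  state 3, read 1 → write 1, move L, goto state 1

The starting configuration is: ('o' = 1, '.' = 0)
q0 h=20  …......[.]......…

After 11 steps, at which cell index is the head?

13

gen 0: q0 h=20  …......[.]......…
gen 1: q3 h=21  ….....o[.]......…
gen 2: q0 h=20  …......[o]o.....…
gen 3: q3 h=21  ….....o[o]......…
gen 4: q1 h=20  …......[o]o.....…
gen 5: q1 h=19  …......[.]oo....…
gen 6: q1 h=18  …......[.].oo...…
gen 7: q1 h=17  …......[.]..oo..…
gen 8: q1 h=16  …......[.]...oo.…
gen 9: q1 h=15  …......[.]....oo…
gen 10: q1 h=14  …......[.].....o…
gen 11: q1 h=13  …......[.]......…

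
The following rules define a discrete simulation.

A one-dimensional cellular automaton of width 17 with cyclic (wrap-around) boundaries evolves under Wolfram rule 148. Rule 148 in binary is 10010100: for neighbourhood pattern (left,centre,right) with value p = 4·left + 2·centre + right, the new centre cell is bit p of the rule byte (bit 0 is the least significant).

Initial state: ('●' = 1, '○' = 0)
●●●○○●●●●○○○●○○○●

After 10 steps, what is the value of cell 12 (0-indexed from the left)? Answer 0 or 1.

1

0) ●●●○○●●●●○○○●○○○●
1) ●●○●○○●●○●○○●●○○○
2) ○○○●●○○○○●●○○○●○○
3) ○○○○○●○○○○○●○○●●○
4) ○○○○○●●○○○○●●○○○●
5) ●○○○○○○●○○○○○●○○●
6) ○●○○○○○●●○○○○●●○○
7) ○●●○○○○○○●○○○○○●○
8) ○○○●○○○○○●●○○○○●●
9) ●○○●●○○○○○○●○○○○○
10) ●●○○○●○○○○○●●○○○○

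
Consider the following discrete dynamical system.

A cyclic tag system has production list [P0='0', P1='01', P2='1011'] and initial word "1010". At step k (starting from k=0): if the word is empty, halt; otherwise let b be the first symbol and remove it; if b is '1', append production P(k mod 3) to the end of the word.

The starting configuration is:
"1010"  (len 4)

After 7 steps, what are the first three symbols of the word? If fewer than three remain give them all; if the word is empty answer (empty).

111

k=0  "1010"  (len 4)
k=1  "0100"  (len 4)
k=2  "100"  (len 3)
k=3  "001011"  (len 6)
k=4  "01011"  (len 5)
k=5  "1011"  (len 4)
k=6  "0111011"  (len 7)
k=7  "111011"  (len 6)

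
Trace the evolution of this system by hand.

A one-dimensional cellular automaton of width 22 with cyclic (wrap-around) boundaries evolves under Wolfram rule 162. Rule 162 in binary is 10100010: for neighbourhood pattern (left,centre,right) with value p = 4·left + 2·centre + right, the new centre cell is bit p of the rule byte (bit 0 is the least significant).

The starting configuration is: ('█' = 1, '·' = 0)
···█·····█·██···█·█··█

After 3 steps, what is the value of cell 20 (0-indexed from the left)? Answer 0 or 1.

0

gen 0: ···█·····█·██···█·█··█
gen 1: ··█·····█·█····█·█··█·
gen 2: ·█·····█·█····█·█··█··
gen 3: █·····█·█····█·█··█···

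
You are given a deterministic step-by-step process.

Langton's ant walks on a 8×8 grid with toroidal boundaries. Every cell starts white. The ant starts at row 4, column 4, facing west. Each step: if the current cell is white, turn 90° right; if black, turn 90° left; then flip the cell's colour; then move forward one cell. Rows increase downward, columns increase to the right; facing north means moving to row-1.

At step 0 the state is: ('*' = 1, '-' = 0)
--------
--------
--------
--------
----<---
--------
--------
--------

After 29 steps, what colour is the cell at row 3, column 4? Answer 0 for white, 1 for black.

1

step 0: --------
--------
--------
--------
----<---
--------
--------
--------
step 1: --------
--------
--------
----^---
----*---
--------
--------
--------
step 2: --------
--------
--------
----*>--
----*---
--------
--------
--------
step 3: --------
--------
--------
----**--
----*v--
--------
--------
--------
step 4: --------
--------
--------
----**--
----<*--
--------
--------
--------
step 5: --------
--------
--------
----**--
-----*--
----v---
--------
--------
step 6: --------
--------
--------
----**--
-----*--
---<*---
--------
--------
step 7: --------
--------
--------
----**--
---^-*--
---**---
--------
--------
step 8: --------
--------
--------
----**--
---*>*--
---**---
--------
--------
step 9: --------
--------
--------
----**--
---***--
---*v---
--------
--------
step 10: --------
--------
--------
----**--
---***--
---*->--
--------
--------
step 11: --------
--------
--------
----**--
---***--
---*-*--
-----v--
--------
step 12: --------
--------
--------
----**--
---***--
---*-*--
----<*--
--------
step 13: --------
--------
--------
----**--
---***--
---*^*--
----**--
--------
step 14: --------
--------
--------
----**--
---***--
---**>--
----**--
--------
step 15: --------
--------
--------
----**--
---**^--
---**---
----**--
--------
step 16: --------
--------
--------
----**--
---*<---
---**---
----**--
--------
step 17: --------
--------
--------
----**--
---*----
---*v---
----**--
--------
step 18: --------
--------
--------
----**--
---*----
---*->--
----**--
--------
step 19: --------
--------
--------
----**--
---*----
---*-*--
----*v--
--------
step 20: --------
--------
--------
----**--
---*----
---*-*--
----*->-
--------
step 21: --------
--------
--------
----**--
---*----
---*-*--
----*-*-
------v-
step 22: --------
--------
--------
----**--
---*----
---*-*--
----*-*-
-----<*-
step 23: --------
--------
--------
----**--
---*----
---*-*--
----*^*-
-----**-
step 24: --------
--------
--------
----**--
---*----
---*-*--
----**>-
-----**-
step 25: --------
--------
--------
----**--
---*----
---*-*^-
----**--
-----**-
step 26: --------
--------
--------
----**--
---*----
---*-**>
----**--
-----**-
step 27: --------
--------
--------
----**--
---*----
---*-***
----**-v
-----**-
step 28: --------
--------
--------
----**--
---*----
---*-***
----**<*
-----**-
step 29: --------
--------
--------
----**--
---*----
---*-*^*
----****
-----**-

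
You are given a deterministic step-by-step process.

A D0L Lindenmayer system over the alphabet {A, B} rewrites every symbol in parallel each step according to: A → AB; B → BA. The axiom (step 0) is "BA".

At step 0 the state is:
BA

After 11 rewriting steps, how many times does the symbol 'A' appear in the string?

k=0  BA
k=1  BAAB
k=2  BAABABBA
k=3  BAABABBAABBABAAB
k=4  BAABABBAABBABAABABBABAABBAABABBA
k=5  BAABABBAABBABAABABBABAABBAABABBAABBABAABBAABABBABAABABBAABBABAAB
k=6  BAABABBAABBABAABABBABAABBAABABBAABBABAABBAABABBABAABABBAAB…ABBAABABBABAABABBAABBABAABBAABABBAABBABAABABBABAABBAABABBA  (len 128)
k=7  BAABABBAABBABAABABBABAABBAABABBAABBABAABBAABABBABAABABBAAB…BAABBABAABABBABAABBAABABBAABBABAABBAABABBABAABABBAABBABAAB  (len 256)
k=8  BAABABBAABBABAABABBABAABBAABABBAABBABAABBAABABBABAABABBAAB…ABBAABABBABAABABBAABBABAABBAABABBAABBABAABABBABAABBAABABBA  (len 512)
k=9  BAABABBAABBABAABABBABAABBAABABBAABBABAABBAABABBABAABABBAAB…BAABBABAABABBABAABBAABABBAABBABAABBAABABBABAABABBAABBABAAB  (len 1024)
k=10  BAABABBAABBABAABABBABAABBAABABBAABBABAABBAABABBABAABABBAAB…ABBAABABBABAABABBAABBABAABBAABABBAABBABAABABBABAABBAABABBA  (len 2048)
k=11  BAABABBAABBABAABABBABAABBAABABBAABBABAABBAABABBABAABABBAAB…BAABBABAABABBABAABBAABABBAABBABAABBAABABBABAABABBAABBABAAB  (len 4096)

2048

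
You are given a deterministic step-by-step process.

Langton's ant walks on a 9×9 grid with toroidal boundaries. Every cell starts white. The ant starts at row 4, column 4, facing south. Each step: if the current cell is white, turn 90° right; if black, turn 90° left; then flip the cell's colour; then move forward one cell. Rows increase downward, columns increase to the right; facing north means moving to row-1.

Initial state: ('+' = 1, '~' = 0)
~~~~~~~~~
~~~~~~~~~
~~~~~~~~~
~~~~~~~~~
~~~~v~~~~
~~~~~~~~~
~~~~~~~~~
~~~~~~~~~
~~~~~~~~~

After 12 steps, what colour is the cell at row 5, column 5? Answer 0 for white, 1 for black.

1

t=0: ~~~~~~~~~
~~~~~~~~~
~~~~~~~~~
~~~~~~~~~
~~~~v~~~~
~~~~~~~~~
~~~~~~~~~
~~~~~~~~~
~~~~~~~~~
t=1: ~~~~~~~~~
~~~~~~~~~
~~~~~~~~~
~~~~~~~~~
~~~<+~~~~
~~~~~~~~~
~~~~~~~~~
~~~~~~~~~
~~~~~~~~~
t=2: ~~~~~~~~~
~~~~~~~~~
~~~~~~~~~
~~~^~~~~~
~~~++~~~~
~~~~~~~~~
~~~~~~~~~
~~~~~~~~~
~~~~~~~~~
t=3: ~~~~~~~~~
~~~~~~~~~
~~~~~~~~~
~~~+>~~~~
~~~++~~~~
~~~~~~~~~
~~~~~~~~~
~~~~~~~~~
~~~~~~~~~
t=4: ~~~~~~~~~
~~~~~~~~~
~~~~~~~~~
~~~++~~~~
~~~+v~~~~
~~~~~~~~~
~~~~~~~~~
~~~~~~~~~
~~~~~~~~~
t=5: ~~~~~~~~~
~~~~~~~~~
~~~~~~~~~
~~~++~~~~
~~~+~>~~~
~~~~~~~~~
~~~~~~~~~
~~~~~~~~~
~~~~~~~~~
t=6: ~~~~~~~~~
~~~~~~~~~
~~~~~~~~~
~~~++~~~~
~~~+~+~~~
~~~~~v~~~
~~~~~~~~~
~~~~~~~~~
~~~~~~~~~
t=7: ~~~~~~~~~
~~~~~~~~~
~~~~~~~~~
~~~++~~~~
~~~+~+~~~
~~~~<+~~~
~~~~~~~~~
~~~~~~~~~
~~~~~~~~~
t=8: ~~~~~~~~~
~~~~~~~~~
~~~~~~~~~
~~~++~~~~
~~~+^+~~~
~~~~++~~~
~~~~~~~~~
~~~~~~~~~
~~~~~~~~~
t=9: ~~~~~~~~~
~~~~~~~~~
~~~~~~~~~
~~~++~~~~
~~~++>~~~
~~~~++~~~
~~~~~~~~~
~~~~~~~~~
~~~~~~~~~
t=10: ~~~~~~~~~
~~~~~~~~~
~~~~~~~~~
~~~++^~~~
~~~++~~~~
~~~~++~~~
~~~~~~~~~
~~~~~~~~~
~~~~~~~~~
t=11: ~~~~~~~~~
~~~~~~~~~
~~~~~~~~~
~~~+++>~~
~~~++~~~~
~~~~++~~~
~~~~~~~~~
~~~~~~~~~
~~~~~~~~~
t=12: ~~~~~~~~~
~~~~~~~~~
~~~~~~~~~
~~~++++~~
~~~++~v~~
~~~~++~~~
~~~~~~~~~
~~~~~~~~~
~~~~~~~~~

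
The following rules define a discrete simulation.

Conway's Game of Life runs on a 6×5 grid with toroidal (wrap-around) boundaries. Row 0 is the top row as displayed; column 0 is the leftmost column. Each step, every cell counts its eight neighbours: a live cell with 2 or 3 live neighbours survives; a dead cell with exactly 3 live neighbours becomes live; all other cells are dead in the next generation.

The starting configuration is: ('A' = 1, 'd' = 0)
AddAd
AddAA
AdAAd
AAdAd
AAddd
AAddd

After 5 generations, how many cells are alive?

gen 0: AddAd
AddAA
AdAAd
AAdAd
AAddd
AAddd
gen 1: ddAAd
Adddd
ddddd
dddAd
ddddd
ddAdd
gen 2: dAAAd
ddddd
ddddd
ddddd
ddddd
ddAAd
gen 3: dAdAd
ddAdd
ddddd
ddddd
ddddd
dAdAd
gen 4: dAdAd
ddAdd
ddddd
ddddd
ddddd
ddddd
gen 5: ddAdd
ddAdd
ddddd
ddddd
ddddd
ddddd

2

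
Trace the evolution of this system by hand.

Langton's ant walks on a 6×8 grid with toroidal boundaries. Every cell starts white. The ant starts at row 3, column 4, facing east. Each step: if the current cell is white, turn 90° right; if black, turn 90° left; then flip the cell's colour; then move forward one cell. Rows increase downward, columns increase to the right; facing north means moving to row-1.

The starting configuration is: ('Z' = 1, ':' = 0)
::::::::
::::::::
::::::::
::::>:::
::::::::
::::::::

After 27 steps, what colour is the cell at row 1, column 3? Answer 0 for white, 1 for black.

1

0) ::::::::
::::::::
::::::::
::::>:::
::::::::
::::::::
1) ::::::::
::::::::
::::::::
::::Z:::
::::v:::
::::::::
2) ::::::::
::::::::
::::::::
::::Z:::
:::<Z:::
::::::::
3) ::::::::
::::::::
::::::::
:::^Z:::
:::ZZ:::
::::::::
4) ::::::::
::::::::
::::::::
:::Z>:::
:::ZZ:::
::::::::
5) ::::::::
::::::::
::::^:::
:::Z::::
:::ZZ:::
::::::::
6) ::::::::
::::::::
::::Z>::
:::Z::::
:::ZZ:::
::::::::
7) ::::::::
::::::::
::::ZZ::
:::Z:v::
:::ZZ:::
::::::::
8) ::::::::
::::::::
::::ZZ::
:::Z<Z::
:::ZZ:::
::::::::
9) ::::::::
::::::::
::::^Z::
:::ZZZ::
:::ZZ:::
::::::::
10) ::::::::
::::::::
:::<:Z::
:::ZZZ::
:::ZZ:::
::::::::
11) ::::::::
:::^::::
:::Z:Z::
:::ZZZ::
:::ZZ:::
::::::::
12) ::::::::
:::Z>:::
:::Z:Z::
:::ZZZ::
:::ZZ:::
::::::::
13) ::::::::
:::ZZ:::
:::ZvZ::
:::ZZZ::
:::ZZ:::
::::::::
14) ::::::::
:::ZZ:::
:::<ZZ::
:::ZZZ::
:::ZZ:::
::::::::
15) ::::::::
:::ZZ:::
::::ZZ::
:::vZZ::
:::ZZ:::
::::::::
16) ::::::::
:::ZZ:::
::::ZZ::
::::>Z::
:::ZZ:::
::::::::
17) ::::::::
:::ZZ:::
::::^Z::
:::::Z::
:::ZZ:::
::::::::
18) ::::::::
:::ZZ:::
:::<:Z::
:::::Z::
:::ZZ:::
::::::::
19) ::::::::
:::^Z:::
:::Z:Z::
:::::Z::
:::ZZ:::
::::::::
20) ::::::::
::<:Z:::
:::Z:Z::
:::::Z::
:::ZZ:::
::::::::
21) ::^:::::
::Z:Z:::
:::Z:Z::
:::::Z::
:::ZZ:::
::::::::
22) ::Z>::::
::Z:Z:::
:::Z:Z::
:::::Z::
:::ZZ:::
::::::::
23) ::ZZ::::
::ZvZ:::
:::Z:Z::
:::::Z::
:::ZZ:::
::::::::
24) ::ZZ::::
::<ZZ:::
:::Z:Z::
:::::Z::
:::ZZ:::
::::::::
25) ::ZZ::::
:::ZZ:::
::vZ:Z::
:::::Z::
:::ZZ:::
::::::::
26) ::ZZ::::
:::ZZ:::
:<ZZ:Z::
:::::Z::
:::ZZ:::
::::::::
27) ::ZZ::::
:^:ZZ:::
:ZZZ:Z::
:::::Z::
:::ZZ:::
::::::::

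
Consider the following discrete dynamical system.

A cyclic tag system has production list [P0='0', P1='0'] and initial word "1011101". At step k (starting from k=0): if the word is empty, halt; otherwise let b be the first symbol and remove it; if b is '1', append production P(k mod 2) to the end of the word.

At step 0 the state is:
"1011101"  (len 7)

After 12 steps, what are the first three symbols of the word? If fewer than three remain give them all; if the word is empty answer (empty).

[0] "1011101"  (len 7)
[1] "0111010"  (len 7)
[2] "111010"  (len 6)
[3] "110100"  (len 6)
[4] "101000"  (len 6)
[5] "010000"  (len 6)
[6] "10000"  (len 5)
[7] "00000"  (len 5)
[8] "0000"  (len 4)
[9] "000"  (len 3)
[10] "00"  (len 2)
[11] "0"  (len 1)
[12] (halted — word empty)

(empty)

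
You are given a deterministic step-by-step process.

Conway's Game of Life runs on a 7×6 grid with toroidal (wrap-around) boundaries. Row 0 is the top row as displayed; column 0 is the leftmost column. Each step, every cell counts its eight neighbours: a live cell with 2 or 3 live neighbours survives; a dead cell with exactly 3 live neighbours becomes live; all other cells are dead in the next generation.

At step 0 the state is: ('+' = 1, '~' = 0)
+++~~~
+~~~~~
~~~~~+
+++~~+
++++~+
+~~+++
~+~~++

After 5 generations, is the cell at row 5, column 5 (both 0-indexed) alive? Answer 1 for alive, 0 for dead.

0

t=0: +++~~~
+~~~~~
~~~~~+
+++~~+
++++~+
+~~+++
~+~~++
t=1: ~~+~~~
+~~~~+
~~~~~+
~~~+~~
~~~~~~
~~~~~~
~~~~~~
t=2: ~~~~~~
+~~~~+
+~~~++
~~~~~~
~~~~~~
~~~~~~
~~~~~~
t=3: ~~~~~~
+~~~+~
+~~~+~
~~~~~+
~~~~~~
~~~~~~
~~~~~~
t=4: ~~~~~~
~~~~~~
+~~~+~
~~~~~+
~~~~~~
~~~~~~
~~~~~~
t=5: ~~~~~~
~~~~~~
~~~~~+
~~~~~+
~~~~~~
~~~~~~
~~~~~~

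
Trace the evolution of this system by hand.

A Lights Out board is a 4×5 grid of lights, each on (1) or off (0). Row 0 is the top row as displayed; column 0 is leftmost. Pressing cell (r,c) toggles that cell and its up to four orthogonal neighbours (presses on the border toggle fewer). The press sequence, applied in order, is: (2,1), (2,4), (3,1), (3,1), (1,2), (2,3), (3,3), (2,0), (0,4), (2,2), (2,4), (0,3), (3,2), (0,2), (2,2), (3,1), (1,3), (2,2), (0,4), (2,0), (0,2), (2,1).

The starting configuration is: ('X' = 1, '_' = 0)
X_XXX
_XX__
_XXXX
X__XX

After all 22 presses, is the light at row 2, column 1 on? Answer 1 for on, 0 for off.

1

step 0: X_XXX
_XX__
_XXXX
X__XX
step 1: X_XXX
__X__
X__XX
XX_XX
step 2: X_XXX
__X_X
X____
XX_X_
step 3: X_XXX
__X_X
XX___
__XX_
step 4: X_XXX
__X_X
X____
XX_X_
step 5: X__XX
_X_XX
X_X__
XX_X_
step 6: X__XX
_X__X
X__XX
XX___
step 7: X__XX
_X__X
X___X
XXXXX
step 8: X__XX
XX__X
_X__X
_XXXX
step 9: X____
XX___
_X__X
_XXXX
step 10: X____
XXX__
__XXX
_X_XX
step 11: X____
XXX_X
__X__
_X_X_
step 12: X_XXX
XXXXX
__X__
_X_X_
step 13: X_XXX
XXXXX
_____
__X__
step 14: XX__X
XX_XX
_____
__X__
step 15: XX__X
XXXXX
_XXX_
_____
step 16: XX__X
XXXXX
__XX_
XXX__
step 17: XX_XX
XX___
__X__
XXX__
step 18: XX_XX
XXX__
_X_X_
XX___
step 19: XX___
XXX_X
_X_X_
XX___
step 20: XX___
_XX_X
X__X_
_X___
step 21: X_XX_
_X__X
X__X_
_X___
step 22: X_XX_
____X
_XXX_
_____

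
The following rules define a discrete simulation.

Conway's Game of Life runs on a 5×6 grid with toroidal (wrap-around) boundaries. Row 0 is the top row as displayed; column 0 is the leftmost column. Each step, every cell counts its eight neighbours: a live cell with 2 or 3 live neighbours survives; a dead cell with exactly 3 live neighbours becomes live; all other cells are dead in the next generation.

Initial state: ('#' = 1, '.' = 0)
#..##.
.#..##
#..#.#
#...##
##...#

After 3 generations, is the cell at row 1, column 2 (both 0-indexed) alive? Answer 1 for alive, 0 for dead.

[0] #..##.
.#..##
#..#.#
#...##
##...#
[1] ..##..
.##...
.#.#..
......
.#.#..
[2] ...#..
.#....
.#....
......
...#..
[3] ..#...
..#...
......
......
......

1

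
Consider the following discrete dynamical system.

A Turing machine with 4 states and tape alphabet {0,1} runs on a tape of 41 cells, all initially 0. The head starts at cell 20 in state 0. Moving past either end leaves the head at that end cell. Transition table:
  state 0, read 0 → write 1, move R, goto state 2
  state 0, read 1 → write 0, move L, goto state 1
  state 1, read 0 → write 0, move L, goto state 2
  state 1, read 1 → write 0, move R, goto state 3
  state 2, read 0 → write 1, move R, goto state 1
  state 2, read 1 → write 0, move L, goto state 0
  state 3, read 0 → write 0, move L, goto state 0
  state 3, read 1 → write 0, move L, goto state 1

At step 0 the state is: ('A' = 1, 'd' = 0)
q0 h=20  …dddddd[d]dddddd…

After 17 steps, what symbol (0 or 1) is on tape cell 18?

gen 0: q0 h=20  …dddddd[d]dddddd…
gen 1: q2 h=21  …dddddA[d]dddddd…
gen 2: q1 h=22  …ddddAA[d]dddddd…
gen 3: q2 h=21  …dddddA[A]dddddd…
gen 4: q0 h=20  …dddddd[A]dddddd…
gen 5: q1 h=19  …dddddd[d]dddddd…
gen 6: q2 h=18  …dddddd[d]dddddd…
gen 7: q1 h=19  …dddddA[d]dddddd…
gen 8: q2 h=18  …dddddd[A]dddddd…
gen 9: q0 h=17  …dddddd[d]dddddd…
gen 10: q2 h=18  …dddddA[d]dddddd…
gen 11: q1 h=19  …ddddAA[d]dddddd…
gen 12: q2 h=18  …dddddA[A]dddddd…
gen 13: q0 h=17  …dddddd[A]dddddd…
gen 14: q1 h=16  …dddddd[d]dddddd…
gen 15: q2 h=15  …dddddd[d]dddddd…
gen 16: q1 h=16  …dddddA[d]dddddd…
gen 17: q2 h=15  …dddddd[A]dddddd…

0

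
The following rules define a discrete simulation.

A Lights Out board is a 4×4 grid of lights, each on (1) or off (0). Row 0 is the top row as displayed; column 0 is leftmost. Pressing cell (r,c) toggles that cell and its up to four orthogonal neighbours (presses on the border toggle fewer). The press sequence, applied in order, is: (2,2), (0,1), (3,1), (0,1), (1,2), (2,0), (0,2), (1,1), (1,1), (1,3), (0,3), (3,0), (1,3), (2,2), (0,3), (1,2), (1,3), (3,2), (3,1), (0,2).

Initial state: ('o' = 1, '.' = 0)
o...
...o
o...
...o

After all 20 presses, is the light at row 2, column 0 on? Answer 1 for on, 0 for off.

1

[0] o...
...o
o...
...o
[1] o...
..oo
oooo
..oo
[2] .oo.
.ooo
oooo
..oo
[3] .oo.
.ooo
o.oo
oo.o
[4] o...
..oo
o.oo
oo.o
[5] o.o.
.o..
o..o
oo.o
[6] o.o.
oo..
.o.o
.o.o
[7] oo.o
ooo.
.o.o
.o.o
[8] o..o
....
...o
.o.o
[9] oo.o
ooo.
.o.o
.o.o
[10] oo..
oo.o
.o..
.o.o
[11] oooo
oo..
.o..
.o.o
[12] oooo
oo..
oo..
o..o
[13] ooo.
oooo
oo.o
o..o
[14] ooo.
oo.o
o.o.
o.oo
[15] oo.o
oo..
o.o.
o.oo
[16] oooo
o.oo
o...
o.oo
[17] ooo.
o...
o..o
o.oo
[18] ooo.
o...
o.oo
oo..
[19] ooo.
o...
oooo
..o.
[20] o..o
o.o.
oooo
..o.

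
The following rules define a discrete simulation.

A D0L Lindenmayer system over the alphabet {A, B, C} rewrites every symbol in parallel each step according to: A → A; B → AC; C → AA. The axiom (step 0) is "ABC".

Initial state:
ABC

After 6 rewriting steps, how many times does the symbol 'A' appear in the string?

gen 0: ABC
gen 1: AACAA
gen 2: AAAAAA
gen 3: AAAAAA
gen 4: AAAAAA
gen 5: AAAAAA
gen 6: AAAAAA

6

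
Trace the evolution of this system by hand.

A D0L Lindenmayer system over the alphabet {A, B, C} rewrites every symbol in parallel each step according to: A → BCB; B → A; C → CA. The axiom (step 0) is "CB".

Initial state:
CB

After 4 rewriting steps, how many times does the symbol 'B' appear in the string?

14

step 0: CB
step 1: CAA
step 2: CABCBBCB
step 3: CABCBACAAACAA
step 4: CABCBACAABCBCABCBBCBBCBCABCBBCB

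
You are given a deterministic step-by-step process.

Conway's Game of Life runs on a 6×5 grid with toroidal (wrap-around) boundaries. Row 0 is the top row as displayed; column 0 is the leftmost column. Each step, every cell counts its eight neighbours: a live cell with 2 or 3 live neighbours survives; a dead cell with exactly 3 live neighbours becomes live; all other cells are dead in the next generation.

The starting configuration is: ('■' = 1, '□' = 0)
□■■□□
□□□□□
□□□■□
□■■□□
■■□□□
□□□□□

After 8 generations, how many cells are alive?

0) □■■□□
□□□□□
□□□■□
□■■□□
■■□□□
□□□□□
1) □□□□□
□□■□□
□□■□□
■■■□□
■■■□□
■□■□□
2) □■□□□
□□□□□
□□■■□
■□□■□
□□□■■
■□■□□
3) □■□□□
□□■□□
□□■■■
□□□□□
■■■■□
■■■■■
4) □□□□■
□■■□□
□□■■□
■□□□□
□□□□□
□□□□□
5) □□□□□
□■■□□
□□■■□
□□□□□
□□□□□
□□□□□
6) □□□□□
□■■■□
□■■■□
□□□□□
□□□□□
□□□□□
7) □□■□□
□■□■□
□■□■□
□□■□□
□□□□□
□□□□□
8) □□■□□
□■□■□
□■□■□
□□■□□
□□□□□
□□□□□

6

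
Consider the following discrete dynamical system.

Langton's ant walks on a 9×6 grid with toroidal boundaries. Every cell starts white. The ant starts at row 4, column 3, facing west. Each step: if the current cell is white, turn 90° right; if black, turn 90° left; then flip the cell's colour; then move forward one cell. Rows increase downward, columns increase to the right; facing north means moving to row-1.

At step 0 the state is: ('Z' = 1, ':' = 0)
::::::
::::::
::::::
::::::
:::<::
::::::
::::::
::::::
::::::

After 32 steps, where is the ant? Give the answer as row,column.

0) ::::::
::::::
::::::
::::::
:::<::
::::::
::::::
::::::
::::::
1) ::::::
::::::
::::::
:::^::
:::Z::
::::::
::::::
::::::
::::::
2) ::::::
::::::
::::::
:::Z>:
:::Z::
::::::
::::::
::::::
::::::
3) ::::::
::::::
::::::
:::ZZ:
:::Zv:
::::::
::::::
::::::
::::::
4) ::::::
::::::
::::::
:::ZZ:
:::<Z:
::::::
::::::
::::::
::::::
5) ::::::
::::::
::::::
:::ZZ:
::::Z:
:::v::
::::::
::::::
::::::
6) ::::::
::::::
::::::
:::ZZ:
::::Z:
::<Z::
::::::
::::::
::::::
7) ::::::
::::::
::::::
:::ZZ:
::^:Z:
::ZZ::
::::::
::::::
::::::
8) ::::::
::::::
::::::
:::ZZ:
::Z>Z:
::ZZ::
::::::
::::::
::::::
9) ::::::
::::::
::::::
:::ZZ:
::ZZZ:
::Zv::
::::::
::::::
::::::
10) ::::::
::::::
::::::
:::ZZ:
::ZZZ:
::Z:>:
::::::
::::::
::::::
11) ::::::
::::::
::::::
:::ZZ:
::ZZZ:
::Z:Z:
::::v:
::::::
::::::
12) ::::::
::::::
::::::
:::ZZ:
::ZZZ:
::Z:Z:
:::<Z:
::::::
::::::
13) ::::::
::::::
::::::
:::ZZ:
::ZZZ:
::Z^Z:
:::ZZ:
::::::
::::::
14) ::::::
::::::
::::::
:::ZZ:
::ZZZ:
::ZZ>:
:::ZZ:
::::::
::::::
15) ::::::
::::::
::::::
:::ZZ:
::ZZ^:
::ZZ::
:::ZZ:
::::::
::::::
16) ::::::
::::::
::::::
:::ZZ:
::Z<::
::ZZ::
:::ZZ:
::::::
::::::
17) ::::::
::::::
::::::
:::ZZ:
::Z:::
::Zv::
:::ZZ:
::::::
::::::
18) ::::::
::::::
::::::
:::ZZ:
::Z:::
::Z:>:
:::ZZ:
::::::
::::::
19) ::::::
::::::
::::::
:::ZZ:
::Z:::
::Z:Z:
:::Zv:
::::::
::::::
20) ::::::
::::::
::::::
:::ZZ:
::Z:::
::Z:Z:
:::Z:>
::::::
::::::
21) ::::::
::::::
::::::
:::ZZ:
::Z:::
::Z:Z:
:::Z:Z
:::::v
::::::
22) ::::::
::::::
::::::
:::ZZ:
::Z:::
::Z:Z:
:::Z:Z
::::<Z
::::::
23) ::::::
::::::
::::::
:::ZZ:
::Z:::
::Z:Z:
:::Z^Z
::::ZZ
::::::
24) ::::::
::::::
::::::
:::ZZ:
::Z:::
::Z:Z:
:::ZZ>
::::ZZ
::::::
25) ::::::
::::::
::::::
:::ZZ:
::Z:::
::Z:Z^
:::ZZ:
::::ZZ
::::::
26) ::::::
::::::
::::::
:::ZZ:
::Z:::
>:Z:ZZ
:::ZZ:
::::ZZ
::::::
27) ::::::
::::::
::::::
:::ZZ:
::Z:::
Z:Z:ZZ
v::ZZ:
::::ZZ
::::::
28) ::::::
::::::
::::::
:::ZZ:
::Z:::
Z:Z:ZZ
Z::ZZ<
::::ZZ
::::::
29) ::::::
::::::
::::::
:::ZZ:
::Z:::
Z:Z:Z^
Z::ZZZ
::::ZZ
::::::
30) ::::::
::::::
::::::
:::ZZ:
::Z:::
Z:Z:<:
Z::ZZZ
::::ZZ
::::::
31) ::::::
::::::
::::::
:::ZZ:
::Z:::
Z:Z:::
Z::ZvZ
::::ZZ
::::::
32) ::::::
::::::
::::::
:::ZZ:
::Z:::
Z:Z:::
Z::Z:>
::::ZZ
::::::

6,5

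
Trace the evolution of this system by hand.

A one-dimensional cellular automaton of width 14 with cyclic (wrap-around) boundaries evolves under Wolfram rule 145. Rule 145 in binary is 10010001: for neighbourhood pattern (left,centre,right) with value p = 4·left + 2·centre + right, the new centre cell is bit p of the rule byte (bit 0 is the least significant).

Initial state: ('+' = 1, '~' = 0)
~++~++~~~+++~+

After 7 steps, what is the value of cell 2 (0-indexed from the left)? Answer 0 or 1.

1

0) ~++~++~~~+++~+
1) ~~~~~~++~~+~~~
2) +++++~~~+~~+++
3) ++++~++~~+~~++
4) +++~~~~+~~+~~+
5) ++~+++~~+~~+~~
6) ~~~~+~+~~+~~+~
7) +++~~~~+~~+~~+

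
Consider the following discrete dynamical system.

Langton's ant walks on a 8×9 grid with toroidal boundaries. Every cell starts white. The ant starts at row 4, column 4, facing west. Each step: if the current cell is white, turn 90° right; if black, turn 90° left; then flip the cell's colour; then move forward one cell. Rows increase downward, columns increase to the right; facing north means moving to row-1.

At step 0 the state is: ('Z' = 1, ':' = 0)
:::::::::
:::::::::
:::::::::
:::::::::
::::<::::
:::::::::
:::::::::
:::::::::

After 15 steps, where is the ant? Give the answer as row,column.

4,5

0) :::::::::
:::::::::
:::::::::
:::::::::
::::<::::
:::::::::
:::::::::
:::::::::
1) :::::::::
:::::::::
:::::::::
::::^::::
::::Z::::
:::::::::
:::::::::
:::::::::
2) :::::::::
:::::::::
:::::::::
::::Z>:::
::::Z::::
:::::::::
:::::::::
:::::::::
3) :::::::::
:::::::::
:::::::::
::::ZZ:::
::::Zv:::
:::::::::
:::::::::
:::::::::
4) :::::::::
:::::::::
:::::::::
::::ZZ:::
::::<Z:::
:::::::::
:::::::::
:::::::::
5) :::::::::
:::::::::
:::::::::
::::ZZ:::
:::::Z:::
::::v::::
:::::::::
:::::::::
6) :::::::::
:::::::::
:::::::::
::::ZZ:::
:::::Z:::
:::<Z::::
:::::::::
:::::::::
7) :::::::::
:::::::::
:::::::::
::::ZZ:::
:::^:Z:::
:::ZZ::::
:::::::::
:::::::::
8) :::::::::
:::::::::
:::::::::
::::ZZ:::
:::Z>Z:::
:::ZZ::::
:::::::::
:::::::::
9) :::::::::
:::::::::
:::::::::
::::ZZ:::
:::ZZZ:::
:::Zv::::
:::::::::
:::::::::
10) :::::::::
:::::::::
:::::::::
::::ZZ:::
:::ZZZ:::
:::Z:>:::
:::::::::
:::::::::
11) :::::::::
:::::::::
:::::::::
::::ZZ:::
:::ZZZ:::
:::Z:Z:::
:::::v:::
:::::::::
12) :::::::::
:::::::::
:::::::::
::::ZZ:::
:::ZZZ:::
:::Z:Z:::
::::<Z:::
:::::::::
13) :::::::::
:::::::::
:::::::::
::::ZZ:::
:::ZZZ:::
:::Z^Z:::
::::ZZ:::
:::::::::
14) :::::::::
:::::::::
:::::::::
::::ZZ:::
:::ZZZ:::
:::ZZ>:::
::::ZZ:::
:::::::::
15) :::::::::
:::::::::
:::::::::
::::ZZ:::
:::ZZ^:::
:::ZZ::::
::::ZZ:::
:::::::::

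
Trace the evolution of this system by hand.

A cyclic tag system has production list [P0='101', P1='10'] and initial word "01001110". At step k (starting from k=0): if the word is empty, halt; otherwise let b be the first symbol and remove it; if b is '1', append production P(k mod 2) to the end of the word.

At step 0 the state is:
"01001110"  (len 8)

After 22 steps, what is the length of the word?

0) "01001110"  (len 8)
1) "1001110"  (len 7)
2) "00111010"  (len 8)
3) "0111010"  (len 7)
4) "111010"  (len 6)
5) "11010101"  (len 8)
6) "101010110"  (len 9)
7) "01010110101"  (len 11)
8) "1010110101"  (len 10)
9) "010110101101"  (len 12)
10) "10110101101"  (len 11)
11) "0110101101101"  (len 13)
12) "110101101101"  (len 12)
13) "10101101101101"  (len 14)
14) "010110110110110"  (len 15)
15) "10110110110110"  (len 14)
16) "011011011011010"  (len 15)
17) "11011011011010"  (len 14)
18) "101101101101010"  (len 15)
19) "01101101101010101"  (len 17)
20) "1101101101010101"  (len 16)
21) "101101101010101101"  (len 18)
22) "0110110101010110110"  (len 19)

19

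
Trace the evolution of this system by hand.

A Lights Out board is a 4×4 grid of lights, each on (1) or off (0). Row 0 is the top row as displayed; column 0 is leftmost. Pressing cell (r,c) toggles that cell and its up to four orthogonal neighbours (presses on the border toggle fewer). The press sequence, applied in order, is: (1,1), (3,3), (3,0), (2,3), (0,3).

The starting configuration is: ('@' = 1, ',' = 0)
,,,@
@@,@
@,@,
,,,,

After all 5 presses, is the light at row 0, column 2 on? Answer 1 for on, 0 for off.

t=0: ,,,@
@@,@
@,@,
,,,,
t=1: ,@,@
,,@@
@@@,
,,,,
t=2: ,@,@
,,@@
@@@@
,,@@
t=3: ,@,@
,,@@
,@@@
@@@@
t=4: ,@,@
,,@,
,@,,
@@@,
t=5: ,@@,
,,@@
,@,,
@@@,

1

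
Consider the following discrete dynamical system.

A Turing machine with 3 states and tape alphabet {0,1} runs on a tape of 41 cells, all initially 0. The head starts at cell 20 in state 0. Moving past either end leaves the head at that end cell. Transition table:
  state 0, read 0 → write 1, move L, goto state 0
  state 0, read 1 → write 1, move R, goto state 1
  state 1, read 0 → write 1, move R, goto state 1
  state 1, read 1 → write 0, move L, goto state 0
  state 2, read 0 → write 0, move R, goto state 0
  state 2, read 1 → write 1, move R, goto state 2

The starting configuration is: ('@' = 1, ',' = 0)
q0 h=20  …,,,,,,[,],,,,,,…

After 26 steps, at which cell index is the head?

0) q0 h=20  …,,,,,,[,],,,,,,…
1) q0 h=19  …,,,,,,[,]@,,,,,…
2) q0 h=18  …,,,,,,[,]@@,,,,…
3) q0 h=17  …,,,,,,[,]@@@,,,…
4) q0 h=16  …,,,,,,[,]@@@@,,…
5) q0 h=15  …,,,,,,[,]@@@@@,…
6) q0 h=14  …,,,,,,[,]@@@@@@…
7) q0 h=13  …,,,,,,[,]@@@@@@…
8) q0 h=12  …,,,,,,[,]@@@@@@…
9) q0 h=11  …,,,,,,[,]@@@@@@…
10) q0 h=10  …,,,,,,[,]@@@@@@…
11) q0 h= 9  …,,,,,,[,]@@@@@@…
12) q0 h= 8  …,,,,,,[,]@@@@@@…
13) q0 h= 7  …,,,,,,[,]@@@@@@…
14) q0 h= 6  |,,,,,,[,]@@@@@@…
15) q0 h= 5  |,,,,,[,]@@@@@@…
16) q0 h= 4  |,,,,[,]@@@@@@…
17) q0 h= 3  |,,,[,]@@@@@@…
18) q0 h= 2  |,,[,]@@@@@@…
19) q0 h= 1  |,[,]@@@@@@…
20) q0 h= 0  |[,]@@@@@@…
21) q0 h= 0  |[@]@@@@@@…
22) q1 h= 1  |@[@]@@@@@@…
23) q0 h= 0  |[@],@@@@@…
24) q1 h= 1  |@[,]@@@@@@…
25) q1 h= 2  |@@[@]@@@@@@…
26) q0 h= 1  |@[@],@@@@@…

1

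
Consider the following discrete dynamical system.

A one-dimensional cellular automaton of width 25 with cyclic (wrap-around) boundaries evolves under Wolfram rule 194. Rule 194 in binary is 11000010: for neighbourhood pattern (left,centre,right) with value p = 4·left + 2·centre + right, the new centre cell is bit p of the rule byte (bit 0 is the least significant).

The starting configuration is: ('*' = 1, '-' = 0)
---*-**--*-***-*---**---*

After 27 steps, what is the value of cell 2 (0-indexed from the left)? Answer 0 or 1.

0

k=0  ---*-**--*-***-*---**---*
k=1  --*---*-*---**----*-*--*-
k=2  -*---*-----*-*---*----*--
k=3  *---*-----*-----*----*---
k=4  ---*-----*-----*----*---*
k=5  --*-----*-----*----*---*-
k=6  -*-----*-----*----*---*--
k=7  *-----*-----*----*---*---
k=8  -----*-----*----*---*---*
k=9  ----*-----*----*---*---*-
k=10  ---*-----*----*---*---*--
k=11  --*-----*----*---*---*---
k=12  -*-----*----*---*---*----
k=13  *-----*----*---*---*-----
k=14  -----*----*---*---*-----*
k=15  ----*----*---*---*-----*-
k=16  ---*----*---*---*-----*--
k=17  --*----*---*---*-----*---
k=18  -*----*---*---*-----*----
k=19  *----*---*---*-----*-----
k=20  ----*---*---*-----*-----*
k=21  ---*---*---*-----*-----*-
k=22  --*---*---*-----*-----*--
k=23  -*---*---*-----*-----*---
k=24  *---*---*-----*-----*----
k=25  ---*---*-----*-----*----*
k=26  --*---*-----*-----*----*-
k=27  -*---*-----*-----*----*--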